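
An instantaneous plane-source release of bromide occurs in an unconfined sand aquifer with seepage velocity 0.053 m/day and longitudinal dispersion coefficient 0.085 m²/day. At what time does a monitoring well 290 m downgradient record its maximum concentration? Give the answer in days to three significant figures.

For the 1D instantaneous-source solution, setting ∂C/∂t = 0 at fixed x gives v²t² + 2Dt − x² = 0, so t = (√(D² + v²x²) − D)/v².
√(D² + v²x²) = √(0.085² + 0.053² × 290²) = 15.37; v² = 0.002809.
t = (15.37 − 0.085)/0.002809 = 5440 days (vs. the pure-advection estimate x/v = 5470 d).

5440 days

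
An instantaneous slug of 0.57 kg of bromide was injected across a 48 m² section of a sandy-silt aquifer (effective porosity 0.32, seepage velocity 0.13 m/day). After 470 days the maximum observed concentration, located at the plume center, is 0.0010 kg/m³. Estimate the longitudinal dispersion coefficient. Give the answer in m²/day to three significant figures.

0.233 m²/day

At the plume center C_max = M/(n_e·A·√(4πDt)), so D = M²/(4πt·(n_e·A·C_max)²).
n_e·A·C_max = 0.32 × 48 × 0.0010 = 0.01536 kg/m.
D = 0.57²/(4π × 470 × 0.01536²) = 0.233 m²/day.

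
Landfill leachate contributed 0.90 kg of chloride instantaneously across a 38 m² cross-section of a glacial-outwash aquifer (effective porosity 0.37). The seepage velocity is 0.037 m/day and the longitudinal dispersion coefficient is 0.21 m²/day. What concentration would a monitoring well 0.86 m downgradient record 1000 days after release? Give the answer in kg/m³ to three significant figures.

0.000263 kg/m³

For an instantaneous plane source, C(x,t) = M/(n_e·A·√(4πDt)) · exp(−(x−vt)²/(4Dt)), with n_e·A the pore (flow) area.
Plume center vt = 0.037 × 1000 = 37 m, so the well at 0.86 m is 36.14 m upgradient of the peak.
√(4πDt) = 51.37 m, giving peak height M/(n_e·A·√(4πDt)) = 0.90/(0.37 × 38 × 51.37) = 0.001246 kg/m³.
(x−vt)²/(4Dt) = (-36.14)²/(4 × 0.21 × 1000) = 1.555; exp(−1.555) = 0.2112.
C = 0.001246 × 0.2112 = 0.000263 kg/m³.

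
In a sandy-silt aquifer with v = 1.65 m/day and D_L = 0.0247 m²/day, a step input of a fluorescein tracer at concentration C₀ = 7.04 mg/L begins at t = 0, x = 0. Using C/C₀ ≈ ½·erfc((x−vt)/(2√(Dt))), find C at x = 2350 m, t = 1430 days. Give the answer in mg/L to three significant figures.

6.13 mg/L

For a continuous step input, C/C₀ ≈ ½·erfc((x−vt)/(2√(Dt))).
vt = 1.65 × 1430 = 2359.5 m and 2√(Dt) = 2√(0.0247 × 1430) = 11.89 m.
Argument (x−vt)/(2√(Dt)) = (2350 − 2359.5)/11.89 = -0.7990; ½·erfc(-0.7990) = 0.8708.
C = 7.04 × 0.8708 = 6.13 mg/L.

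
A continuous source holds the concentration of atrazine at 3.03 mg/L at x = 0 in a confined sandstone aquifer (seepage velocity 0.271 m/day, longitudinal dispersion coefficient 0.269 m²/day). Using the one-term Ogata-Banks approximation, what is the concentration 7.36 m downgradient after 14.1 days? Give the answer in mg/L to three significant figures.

For a continuous step input, C/C₀ ≈ ½·erfc((x−vt)/(2√(Dt))).
vt = 0.271 × 14.1 = 3.8211 m and 2√(Dt) = 2√(0.269 × 14.1) = 3.895 m.
Argument (x−vt)/(2√(Dt)) = (7.36 − 3.8211)/3.895 = 0.9086; ½·erfc(0.9086) = 0.09940.
C = 3.03 × 0.09940 = 0.301 mg/L.

0.301 mg/L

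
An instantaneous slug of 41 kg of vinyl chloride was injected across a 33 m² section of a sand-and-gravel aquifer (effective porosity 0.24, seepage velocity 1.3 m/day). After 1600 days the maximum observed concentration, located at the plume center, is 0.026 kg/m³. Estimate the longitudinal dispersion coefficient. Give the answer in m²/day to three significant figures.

At the plume center C_max = M/(n_e·A·√(4πDt)), so D = M²/(4πt·(n_e·A·C_max)²).
n_e·A·C_max = 0.24 × 33 × 0.026 = 0.2059 kg/m.
D = 41²/(4π × 1600 × 0.2059²) = 1.97 m²/day.

1.97 m²/day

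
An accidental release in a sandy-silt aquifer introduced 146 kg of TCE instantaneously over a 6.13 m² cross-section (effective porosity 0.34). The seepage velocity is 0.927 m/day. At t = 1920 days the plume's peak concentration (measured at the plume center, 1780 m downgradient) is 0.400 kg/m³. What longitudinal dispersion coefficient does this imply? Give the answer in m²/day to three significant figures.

At the plume center C_max = M/(n_e·A·√(4πDt)), so D = M²/(4πt·(n_e·A·C_max)²).
n_e·A·C_max = 0.34 × 6.13 × 0.400 = 0.8337 kg/m.
D = 146²/(4π × 1920 × 0.8337²) = 1.27 m²/day.

1.27 m²/day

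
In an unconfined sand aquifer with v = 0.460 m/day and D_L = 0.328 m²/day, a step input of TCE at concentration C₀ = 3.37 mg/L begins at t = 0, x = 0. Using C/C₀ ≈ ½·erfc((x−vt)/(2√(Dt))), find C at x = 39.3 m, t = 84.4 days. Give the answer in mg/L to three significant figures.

1.60 mg/L

For a continuous step input, C/C₀ ≈ ½·erfc((x−vt)/(2√(Dt))).
vt = 0.460 × 84.4 = 38.824 m and 2√(Dt) = 2√(0.328 × 84.4) = 10.52 m.
Argument (x−vt)/(2√(Dt)) = (39.3 − 38.824)/10.52 = 0.04525; ½·erfc(0.04525) = 0.4745.
C = 3.37 × 0.4745 = 1.60 mg/L.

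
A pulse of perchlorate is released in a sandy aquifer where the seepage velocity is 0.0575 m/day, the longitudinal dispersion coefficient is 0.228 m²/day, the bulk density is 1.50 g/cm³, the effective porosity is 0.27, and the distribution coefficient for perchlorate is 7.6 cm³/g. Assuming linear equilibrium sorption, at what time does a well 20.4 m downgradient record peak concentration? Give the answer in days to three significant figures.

Retardation factor R = 1 + ρ_b·K_d/n = 1 + 1.50 × 7.6/0.27 = 43.22.
Sorption retards both mechanisms: v_R = v/R = 0.001330 m/day, D_R = D/R = 0.005275 m²/day.
Peak time from v_R²t² + 2D_R t − x² = 0: t = (√(D_R² + v_R²x²) − D_R)/v_R².
√(D_R² + v_R²x²) = √(0.005275² + 0.001330² × 20.4²) = 0.02764; v_R² = 1.769e-06.
t = (0.02764 − 0.005275)/1.769e-06 = 12600 days.

12600 days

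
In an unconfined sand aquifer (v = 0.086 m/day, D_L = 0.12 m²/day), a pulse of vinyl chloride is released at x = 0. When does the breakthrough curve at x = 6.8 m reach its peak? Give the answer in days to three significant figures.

64.5 days

For the 1D instantaneous-source solution, setting ∂C/∂t = 0 at fixed x gives v²t² + 2Dt − x² = 0, so t = (√(D² + v²x²) − D)/v².
√(D² + v²x²) = √(0.12² + 0.086² × 6.8²) = 0.5970; v² = 0.007396.
t = (0.5970 − 0.12)/0.007396 = 64.5 days (vs. the pure-advection estimate x/v = 79.1 d).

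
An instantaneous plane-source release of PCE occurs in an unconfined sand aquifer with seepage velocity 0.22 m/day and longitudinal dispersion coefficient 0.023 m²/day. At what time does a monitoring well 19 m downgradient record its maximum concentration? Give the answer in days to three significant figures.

For the 1D instantaneous-source solution, setting ∂C/∂t = 0 at fixed x gives v²t² + 2Dt − x² = 0, so t = (√(D² + v²x²) − D)/v².
√(D² + v²x²) = √(0.023² + 0.22² × 19²) = 4.180; v² = 0.0484.
t = (4.180 − 0.023)/0.0484 = 85.9 days (vs. the pure-advection estimate x/v = 86.4 d).

85.9 days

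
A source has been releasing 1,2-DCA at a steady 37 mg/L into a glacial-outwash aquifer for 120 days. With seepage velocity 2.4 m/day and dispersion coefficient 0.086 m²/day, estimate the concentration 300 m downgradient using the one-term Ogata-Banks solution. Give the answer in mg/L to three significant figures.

For a continuous step input, C/C₀ ≈ ½·erfc((x−vt)/(2√(Dt))).
vt = 2.4 × 120 = 288 m and 2√(Dt) = 2√(0.086 × 120) = 6.425 m.
Argument (x−vt)/(2√(Dt)) = (300 − 288)/6.425 = 1.868; ½·erfc(1.868) = 0.004124.
C = 37 × 0.004124 = 0.153 mg/L.

0.153 mg/L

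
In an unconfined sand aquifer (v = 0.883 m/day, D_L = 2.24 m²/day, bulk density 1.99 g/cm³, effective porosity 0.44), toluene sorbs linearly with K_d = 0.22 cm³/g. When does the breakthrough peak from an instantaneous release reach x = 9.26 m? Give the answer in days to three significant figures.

16.0 days

Retardation factor R = 1 + ρ_b·K_d/n = 1 + 1.99 × 0.22/0.44 = 1.995.
Sorption retards both mechanisms: v_R = v/R = 0.4426 m/day, D_R = D/R = 1.123 m²/day.
Peak time from v_R²t² + 2D_R t − x² = 0: t = (√(D_R² + v_R²x²) − D_R)/v_R².
√(D_R² + v_R²x²) = √(1.123² + 0.4426² × 9.26²) = 4.250; v_R² = 0.1959.
t = (4.250 − 1.123)/0.1959 = 16.0 days.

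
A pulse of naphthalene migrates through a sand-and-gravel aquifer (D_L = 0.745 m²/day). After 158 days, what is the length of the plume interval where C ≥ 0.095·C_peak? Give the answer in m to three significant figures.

The plume is Gaussian with σ = √(2Dt) = √(2 × 0.745 × 158) = 15.34 m.
C/C_peak = exp(−Δx²/(2σ²)) = 0.095 ⇒ Δx = σ·√(−2 ln 0.095) = 15.34 × 2.170 = 33.29 m.
Width = 2Δx = 66.6 m.

66.6 m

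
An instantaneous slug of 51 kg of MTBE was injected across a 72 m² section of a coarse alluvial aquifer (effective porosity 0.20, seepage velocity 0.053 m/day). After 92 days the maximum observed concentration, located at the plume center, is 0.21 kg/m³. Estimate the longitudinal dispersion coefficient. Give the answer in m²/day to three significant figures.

0.246 m²/day

At the plume center C_max = M/(n_e·A·√(4πDt)), so D = M²/(4πt·(n_e·A·C_max)²).
n_e·A·C_max = 0.20 × 72 × 0.21 = 3.024 kg/m.
D = 51²/(4π × 92 × 3.024²) = 0.246 m²/day.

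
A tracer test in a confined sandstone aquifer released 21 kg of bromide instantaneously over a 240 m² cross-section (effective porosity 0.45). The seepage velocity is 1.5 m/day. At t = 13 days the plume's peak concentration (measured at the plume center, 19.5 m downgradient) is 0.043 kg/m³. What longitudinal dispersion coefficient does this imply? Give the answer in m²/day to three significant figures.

At the plume center C_max = M/(n_e·A·√(4πDt)), so D = M²/(4πt·(n_e·A·C_max)²).
n_e·A·C_max = 0.45 × 240 × 0.043 = 4.644 kg/m.
D = 21²/(4π × 13 × 4.644²) = 0.125 m²/day.

0.125 m²/day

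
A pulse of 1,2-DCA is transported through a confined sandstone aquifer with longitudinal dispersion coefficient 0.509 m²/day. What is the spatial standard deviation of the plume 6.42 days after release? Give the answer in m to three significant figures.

Dispersive spreading gives a Gaussian with σ² = 2Dt; advection only shifts the center.
σ = √(2 × 0.509 × 6.42) = 2.56 m.

2.56 m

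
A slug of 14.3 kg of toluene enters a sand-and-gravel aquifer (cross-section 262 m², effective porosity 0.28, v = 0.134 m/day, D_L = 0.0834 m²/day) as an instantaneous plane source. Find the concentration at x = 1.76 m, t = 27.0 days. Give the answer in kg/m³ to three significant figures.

For an instantaneous plane source, C(x,t) = M/(n_e·A·√(4πDt)) · exp(−(x−vt)²/(4Dt)), with n_e·A the pore (flow) area.
Plume center vt = 0.134 × 27.0 = 3.618 m, so the well at 1.76 m is 1.858 m upgradient of the peak.
√(4πDt) = 5.319 m, giving peak height M/(n_e·A·√(4πDt)) = 14.3/(0.28 × 262 × 5.319) = 0.03665 kg/m³.
(x−vt)²/(4Dt) = (-1.858)²/(4 × 0.0834 × 27.0) = 0.3833; exp(−0.3833) = 0.6816.
C = 0.03665 × 0.6816 = 0.0250 kg/m³.

0.0250 kg/m³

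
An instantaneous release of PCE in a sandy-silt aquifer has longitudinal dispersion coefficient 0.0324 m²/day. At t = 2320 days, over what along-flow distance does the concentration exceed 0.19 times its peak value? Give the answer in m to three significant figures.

The plume is Gaussian with σ = √(2Dt) = √(2 × 0.0324 × 2320) = 12.26 m.
C/C_peak = exp(−Δx²/(2σ²)) = 0.19 ⇒ Δx = σ·√(−2 ln 0.19) = 12.26 × 1.822 = 22.34 m.
Width = 2Δx = 44.7 m.

44.7 m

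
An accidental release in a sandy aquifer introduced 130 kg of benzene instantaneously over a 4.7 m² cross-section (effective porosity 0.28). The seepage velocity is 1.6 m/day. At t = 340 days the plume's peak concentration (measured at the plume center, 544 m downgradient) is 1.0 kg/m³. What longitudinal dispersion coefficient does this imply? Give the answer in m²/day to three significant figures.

2.28 m²/day

At the plume center C_max = M/(n_e·A·√(4πDt)), so D = M²/(4πt·(n_e·A·C_max)²).
n_e·A·C_max = 0.28 × 4.7 × 1.0 = 1.316 kg/m.
D = 130²/(4π × 340 × 1.316²) = 2.28 m²/day.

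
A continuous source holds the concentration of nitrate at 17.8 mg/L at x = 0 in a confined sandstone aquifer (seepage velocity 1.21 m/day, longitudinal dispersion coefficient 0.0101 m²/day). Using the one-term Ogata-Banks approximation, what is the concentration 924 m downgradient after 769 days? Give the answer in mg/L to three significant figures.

16.9 mg/L

For a continuous step input, C/C₀ ≈ ½·erfc((x−vt)/(2√(Dt))).
vt = 1.21 × 769 = 930.49 m and 2√(Dt) = 2√(0.0101 × 769) = 5.574 m.
Argument (x−vt)/(2√(Dt)) = (924 − 930.49)/5.574 = -1.164; ½·erfc(-1.164) = 0.9501.
C = 17.8 × 0.9501 = 16.9 mg/L.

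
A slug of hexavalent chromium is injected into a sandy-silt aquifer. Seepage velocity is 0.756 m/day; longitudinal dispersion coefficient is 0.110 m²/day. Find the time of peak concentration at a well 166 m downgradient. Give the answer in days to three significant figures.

For the 1D instantaneous-source solution, setting ∂C/∂t = 0 at fixed x gives v²t² + 2Dt − x² = 0, so t = (√(D² + v²x²) − D)/v².
√(D² + v²x²) = √(0.110² + 0.756² × 166²) = 125.5; v² = 0.571536.
t = (125.5 − 0.110)/0.571536 = 219 days (vs. the pure-advection estimate x/v = 220 d).

219 days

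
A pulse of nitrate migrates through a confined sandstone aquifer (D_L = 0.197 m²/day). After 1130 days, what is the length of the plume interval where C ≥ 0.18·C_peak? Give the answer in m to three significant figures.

The plume is Gaussian with σ = √(2Dt) = √(2 × 0.197 × 1130) = 21.10 m.
C/C_peak = exp(−Δx²/(2σ²)) = 0.18 ⇒ Δx = σ·√(−2 ln 0.18) = 21.10 × 1.852 = 39.08 m.
Width = 2Δx = 78.2 m.

78.2 m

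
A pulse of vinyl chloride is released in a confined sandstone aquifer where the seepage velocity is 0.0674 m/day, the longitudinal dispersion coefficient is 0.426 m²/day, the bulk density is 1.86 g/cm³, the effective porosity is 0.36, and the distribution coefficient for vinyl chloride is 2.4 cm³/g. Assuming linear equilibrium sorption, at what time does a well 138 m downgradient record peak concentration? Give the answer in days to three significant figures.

26200 days

Retardation factor R = 1 + ρ_b·K_d/n = 1 + 1.86 × 2.4/0.36 = 13.40.
Sorption retards both mechanisms: v_R = v/R = 0.005030 m/day, D_R = D/R = 0.03179 m²/day.
Peak time from v_R²t² + 2D_R t − x² = 0: t = (√(D_R² + v_R²x²) − D_R)/v_R².
√(D_R² + v_R²x²) = √(0.03179² + 0.005030² × 138²) = 0.6949; v_R² = 2.530e-05.
t = (0.6949 − 0.03179)/2.530e-05 = 26200 days.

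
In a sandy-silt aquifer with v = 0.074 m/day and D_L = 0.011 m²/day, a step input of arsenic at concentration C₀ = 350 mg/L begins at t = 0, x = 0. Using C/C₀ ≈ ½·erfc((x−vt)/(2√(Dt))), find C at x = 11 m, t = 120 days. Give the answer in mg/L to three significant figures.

33.6 mg/L

For a continuous step input, C/C₀ ≈ ½·erfc((x−vt)/(2√(Dt))).
vt = 0.074 × 120 = 8.88 m and 2√(Dt) = 2√(0.011 × 120) = 2.298 m.
Argument (x−vt)/(2√(Dt)) = (11 − 8.88)/2.298 = 0.9225; ½·erfc(0.9225) = 0.09601.
C = 350 × 0.09601 = 33.6 mg/L.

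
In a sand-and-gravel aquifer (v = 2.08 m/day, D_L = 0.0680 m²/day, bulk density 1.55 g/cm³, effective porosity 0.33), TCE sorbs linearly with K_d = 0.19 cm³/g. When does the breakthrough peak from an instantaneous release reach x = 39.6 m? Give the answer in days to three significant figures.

36.0 days

Retardation factor R = 1 + ρ_b·K_d/n = 1 + 1.55 × 0.19/0.33 = 1.892.
Sorption retards both mechanisms: v_R = v/R = 1.099 m/day, D_R = D/R = 0.03594 m²/day.
Peak time from v_R²t² + 2D_R t − x² = 0: t = (√(D_R² + v_R²x²) − D_R)/v_R².
√(D_R² + v_R²x²) = √(0.03594² + 1.099² × 39.6²) = 43.52; v_R² = 1.208.
t = (43.52 − 0.03594)/1.208 = 36.0 days.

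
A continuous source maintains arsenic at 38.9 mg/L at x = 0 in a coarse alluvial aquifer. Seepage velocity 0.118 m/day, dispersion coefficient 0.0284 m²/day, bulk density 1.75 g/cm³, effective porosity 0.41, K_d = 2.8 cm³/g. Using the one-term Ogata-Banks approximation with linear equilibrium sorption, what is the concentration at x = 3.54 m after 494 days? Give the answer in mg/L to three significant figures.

Retardation factor R = 1 + ρ_b·K_d/n = 1 + 1.75 × 2.8/0.41 = 12.95.
Sorption retards both mechanisms: v_R = v/R = 0.009112 m/day, D_R = D/R = 0.002193 m²/day.
v_R·t = 0.009112 × 494 = 4.501328 m; 2√(D_R t) = 2.082 m; argument = (3.54 − 4.501328)/2.082 = -0.4617.
C = C₀ × ½·erfc(-0.4617) = 38.9 × 0.7431 = 28.9 mg/L.

28.9 mg/L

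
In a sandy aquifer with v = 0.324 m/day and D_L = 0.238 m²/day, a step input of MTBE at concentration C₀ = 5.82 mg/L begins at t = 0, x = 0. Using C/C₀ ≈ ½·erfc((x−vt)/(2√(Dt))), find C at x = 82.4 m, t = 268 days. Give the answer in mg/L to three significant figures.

3.80 mg/L

For a continuous step input, C/C₀ ≈ ½·erfc((x−vt)/(2√(Dt))).
vt = 0.324 × 268 = 86.832 m and 2√(Dt) = 2√(0.238 × 268) = 15.97 m.
Argument (x−vt)/(2√(Dt)) = (82.4 − 86.832)/15.97 = -0.2775; ½·erfc(-0.2775) = 0.6526.
C = 5.82 × 0.6526 = 3.80 mg/L.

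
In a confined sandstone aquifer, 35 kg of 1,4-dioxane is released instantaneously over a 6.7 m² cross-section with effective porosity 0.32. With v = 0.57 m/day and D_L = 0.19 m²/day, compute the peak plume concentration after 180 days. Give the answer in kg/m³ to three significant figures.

The peak of an instantaneous 1D plume sits at x = vt; there the Gaussian factor is 1 and C_max = M/(n_e·A·√(4πDt)), where n_e·A is the pore area the mass is dissolved in.
√(4πDt) = √(4π × 0.19 × 180) = 20.73 m, so C_max = 35/(0.32 × 6.7 × 20.73) = 0.787 kg/m³.

0.787 kg/m³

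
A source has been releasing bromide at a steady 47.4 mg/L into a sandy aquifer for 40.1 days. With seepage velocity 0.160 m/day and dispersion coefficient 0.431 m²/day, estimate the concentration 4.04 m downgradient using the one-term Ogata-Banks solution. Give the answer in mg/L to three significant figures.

31.1 mg/L

For a continuous step input, C/C₀ ≈ ½·erfc((x−vt)/(2√(Dt))).
vt = 0.160 × 40.1 = 6.416 m and 2√(Dt) = 2√(0.431 × 40.1) = 8.315 m.
Argument (x−vt)/(2√(Dt)) = (4.04 − 6.416)/8.315 = -0.2857; ½·erfc(-0.2857) = 0.6569.
C = 47.4 × 0.6569 = 31.1 mg/L.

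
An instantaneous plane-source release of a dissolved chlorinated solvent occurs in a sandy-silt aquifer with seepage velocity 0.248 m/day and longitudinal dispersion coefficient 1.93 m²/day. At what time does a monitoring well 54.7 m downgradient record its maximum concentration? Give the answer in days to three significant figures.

For the 1D instantaneous-source solution, setting ∂C/∂t = 0 at fixed x gives v²t² + 2Dt − x² = 0, so t = (√(D² + v²x²) − D)/v².
√(D² + v²x²) = √(1.93² + 0.248² × 54.7²) = 13.70; v² = 0.061504.
t = (13.70 − 1.93)/0.061504 = 191 days (vs. the pure-advection estimate x/v = 221 d).

191 days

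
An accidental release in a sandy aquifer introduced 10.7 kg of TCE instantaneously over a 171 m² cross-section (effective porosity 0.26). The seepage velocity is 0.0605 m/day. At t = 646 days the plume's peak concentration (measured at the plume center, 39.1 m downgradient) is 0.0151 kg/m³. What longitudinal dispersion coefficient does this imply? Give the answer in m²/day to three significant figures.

0.0313 m²/day

At the plume center C_max = M/(n_e·A·√(4πDt)), so D = M²/(4πt·(n_e·A·C_max)²).
n_e·A·C_max = 0.26 × 171 × 0.0151 = 0.6713 kg/m.
D = 10.7²/(4π × 646 × 0.6713²) = 0.0313 m²/day.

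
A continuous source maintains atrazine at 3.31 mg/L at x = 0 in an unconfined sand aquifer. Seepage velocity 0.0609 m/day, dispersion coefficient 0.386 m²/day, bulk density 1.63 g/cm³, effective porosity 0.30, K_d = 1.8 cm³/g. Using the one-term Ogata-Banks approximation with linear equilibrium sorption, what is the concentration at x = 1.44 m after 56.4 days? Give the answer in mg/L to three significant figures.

Retardation factor R = 1 + ρ_b·K_d/n = 1 + 1.63 × 1.8/0.30 = 10.78.
Sorption retards both mechanisms: v_R = v/R = 0.005649 m/day, D_R = D/R = 0.03581 m²/day.
v_R·t = 0.005649 × 56.4 = 0.3186036 m; 2√(D_R t) = 2.842 m; argument = (1.44 − 0.3186036)/2.842 = 0.3946.
C = C₀ × ½·erfc(0.3946) = 3.31 × 0.2884 = 0.955 mg/L.

0.955 mg/L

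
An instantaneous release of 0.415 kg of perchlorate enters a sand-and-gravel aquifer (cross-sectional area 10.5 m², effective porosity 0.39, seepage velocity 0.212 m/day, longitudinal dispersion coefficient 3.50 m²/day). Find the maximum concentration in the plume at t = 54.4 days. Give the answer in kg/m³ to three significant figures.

The peak of an instantaneous 1D plume sits at x = vt; there the Gaussian factor is 1 and C_max = M/(n_e·A·√(4πDt)), where n_e·A is the pore area the mass is dissolved in.
√(4πDt) = √(4π × 3.50 × 54.4) = 48.91 m, so C_max = 0.415/(0.39 × 10.5 × 48.91) = 0.00207 kg/m³.

0.00207 kg/m³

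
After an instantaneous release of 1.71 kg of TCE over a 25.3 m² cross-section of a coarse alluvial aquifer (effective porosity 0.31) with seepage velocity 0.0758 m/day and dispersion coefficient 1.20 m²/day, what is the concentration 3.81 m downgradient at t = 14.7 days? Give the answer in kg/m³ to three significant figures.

For an instantaneous plane source, C(x,t) = M/(n_e·A·√(4πDt)) · exp(−(x−vt)²/(4Dt)), with n_e·A the pore (flow) area.
Plume center vt = 0.0758 × 14.7 = 1.11426 m, so the well at 3.81 m is 2.69574 m downgradient of the peak.
√(4πDt) = 14.89 m, giving peak height M/(n_e·A·√(4πDt)) = 1.71/(0.31 × 25.3 × 14.89) = 0.01464 kg/m³.
(x−vt)²/(4Dt) = (2.69574)²/(4 × 1.20 × 14.7) = 0.1030; exp(−0.1030) = 0.9021.
C = 0.01464 × 0.9021 = 0.0132 kg/m³.

0.0132 kg/m³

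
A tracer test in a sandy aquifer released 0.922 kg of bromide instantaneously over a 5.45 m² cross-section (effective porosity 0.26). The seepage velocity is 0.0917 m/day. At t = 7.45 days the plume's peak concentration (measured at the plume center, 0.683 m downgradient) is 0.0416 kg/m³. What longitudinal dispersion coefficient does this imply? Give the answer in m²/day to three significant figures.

At the plume center C_max = M/(n_e·A·√(4πDt)), so D = M²/(4πt·(n_e·A·C_max)²).
n_e·A·C_max = 0.26 × 5.45 × 0.0416 = 0.05895 kg/m.
D = 0.922²/(4π × 7.45 × 0.05895²) = 2.61 m²/day.

2.61 m²/day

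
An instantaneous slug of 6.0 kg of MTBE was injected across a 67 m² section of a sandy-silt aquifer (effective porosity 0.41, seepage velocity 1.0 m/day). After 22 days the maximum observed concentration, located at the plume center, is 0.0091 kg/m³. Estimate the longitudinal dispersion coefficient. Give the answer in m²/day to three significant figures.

At the plume center C_max = M/(n_e·A·√(4πDt)), so D = M²/(4πt·(n_e·A·C_max)²).
n_e·A·C_max = 0.41 × 67 × 0.0091 = 0.2500 kg/m.
D = 6.0²/(4π × 22 × 0.2500²) = 2.08 m²/day.

2.08 m²/day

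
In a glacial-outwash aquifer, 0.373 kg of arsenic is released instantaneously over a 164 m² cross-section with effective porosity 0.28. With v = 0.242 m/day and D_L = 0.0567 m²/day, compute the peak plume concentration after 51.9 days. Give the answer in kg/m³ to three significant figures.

The peak of an instantaneous 1D plume sits at x = vt; there the Gaussian factor is 1 and C_max = M/(n_e·A·√(4πDt)), where n_e·A is the pore area the mass is dissolved in.
√(4πDt) = √(4π × 0.0567 × 51.9) = 6.081 m, so C_max = 0.373/(0.28 × 164 × 6.081) = 0.00134 kg/m³.

0.00134 kg/m³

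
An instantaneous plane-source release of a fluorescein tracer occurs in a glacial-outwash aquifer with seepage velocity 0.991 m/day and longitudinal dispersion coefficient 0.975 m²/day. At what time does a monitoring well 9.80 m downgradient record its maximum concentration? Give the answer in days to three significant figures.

8.95 days

For the 1D instantaneous-source solution, setting ∂C/∂t = 0 at fixed x gives v²t² + 2Dt − x² = 0, so t = (√(D² + v²x²) − D)/v².
√(D² + v²x²) = √(0.975² + 0.991² × 9.80²) = 9.761; v² = 0.982081.
t = (9.761 − 0.975)/0.982081 = 8.95 days (vs. the pure-advection estimate x/v = 9.89 d).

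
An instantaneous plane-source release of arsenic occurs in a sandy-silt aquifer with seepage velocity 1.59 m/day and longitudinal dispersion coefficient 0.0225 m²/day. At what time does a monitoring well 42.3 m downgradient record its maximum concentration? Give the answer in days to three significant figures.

For the 1D instantaneous-source solution, setting ∂C/∂t = 0 at fixed x gives v²t² + 2Dt − x² = 0, so t = (√(D² + v²x²) − D)/v².
√(D² + v²x²) = √(0.0225² + 1.59² × 42.3²) = 67.26; v² = 2.5281.
t = (67.26 − 0.0225)/2.5281 = 26.6 days (vs. the pure-advection estimate x/v = 26.6 d).

26.6 days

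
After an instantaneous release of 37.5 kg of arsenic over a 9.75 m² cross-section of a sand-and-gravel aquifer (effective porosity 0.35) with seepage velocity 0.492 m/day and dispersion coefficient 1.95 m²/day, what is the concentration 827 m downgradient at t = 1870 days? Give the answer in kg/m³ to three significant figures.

For an instantaneous plane source, C(x,t) = M/(n_e·A·√(4πDt)) · exp(−(x−vt)²/(4Dt)), with n_e·A the pore (flow) area.
Plume center vt = 0.492 × 1870 = 920.04 m, so the well at 827 m is 93.04 m upgradient of the peak.
√(4πDt) = 214.1 m, giving peak height M/(n_e·A·√(4πDt)) = 37.5/(0.35 × 9.75 × 214.1) = 0.05133 kg/m³.
(x−vt)²/(4Dt) = (-93.04)²/(4 × 1.95 × 1870) = 0.5935; exp(−0.5935) = 0.5524.
C = 0.05133 × 0.5524 = 0.0284 kg/m³.

0.0284 kg/m³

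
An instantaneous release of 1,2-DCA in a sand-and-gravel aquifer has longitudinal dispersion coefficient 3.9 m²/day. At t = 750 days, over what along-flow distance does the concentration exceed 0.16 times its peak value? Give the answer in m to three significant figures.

293 m

The plume is Gaussian with σ = √(2Dt) = √(2 × 3.9 × 750) = 76.49 m.
C/C_peak = exp(−Δx²/(2σ²)) = 0.16 ⇒ Δx = σ·√(−2 ln 0.16) = 76.49 × 1.914 = 146.4 m.
Width = 2Δx = 293 m.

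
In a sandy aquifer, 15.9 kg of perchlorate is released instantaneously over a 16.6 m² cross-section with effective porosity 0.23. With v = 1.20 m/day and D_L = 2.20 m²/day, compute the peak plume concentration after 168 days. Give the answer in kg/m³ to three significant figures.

The peak of an instantaneous 1D plume sits at x = vt; there the Gaussian factor is 1 and C_max = M/(n_e·A·√(4πDt)), where n_e·A is the pore area the mass is dissolved in.
√(4πDt) = √(4π × 2.20 × 168) = 68.15 m, so C_max = 15.9/(0.23 × 16.6 × 68.15) = 0.0611 kg/m³.

0.0611 kg/m³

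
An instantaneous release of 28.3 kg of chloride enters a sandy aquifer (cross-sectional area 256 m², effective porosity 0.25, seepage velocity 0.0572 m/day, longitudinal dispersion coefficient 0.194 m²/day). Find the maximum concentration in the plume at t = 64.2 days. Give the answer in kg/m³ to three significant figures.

The peak of an instantaneous 1D plume sits at x = vt; there the Gaussian factor is 1 and C_max = M/(n_e·A·√(4πDt)), where n_e·A is the pore area the mass is dissolved in.
√(4πDt) = √(4π × 0.194 × 64.2) = 12.51 m, so C_max = 28.3/(0.25 × 256 × 12.51) = 0.0353 kg/m³.

0.0353 kg/m³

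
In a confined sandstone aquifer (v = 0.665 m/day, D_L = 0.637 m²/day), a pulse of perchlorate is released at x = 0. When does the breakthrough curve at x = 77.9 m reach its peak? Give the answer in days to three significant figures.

116 days

For the 1D instantaneous-source solution, setting ∂C/∂t = 0 at fixed x gives v²t² + 2Dt − x² = 0, so t = (√(D² + v²x²) − D)/v².
√(D² + v²x²) = √(0.637² + 0.665² × 77.9²) = 51.81; v² = 0.442225.
t = (51.81 − 0.637)/0.442225 = 116 days (vs. the pure-advection estimate x/v = 117 d).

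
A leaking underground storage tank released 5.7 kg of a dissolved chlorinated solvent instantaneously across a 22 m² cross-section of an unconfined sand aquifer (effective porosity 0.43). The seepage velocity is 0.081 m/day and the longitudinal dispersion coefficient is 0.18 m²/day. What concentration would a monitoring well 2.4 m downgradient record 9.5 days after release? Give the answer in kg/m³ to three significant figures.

0.0881 kg/m³

For an instantaneous plane source, C(x,t) = M/(n_e·A·√(4πDt)) · exp(−(x−vt)²/(4Dt)), with n_e·A the pore (flow) area.
Plume center vt = 0.081 × 9.5 = 0.7695 m, so the well at 2.4 m is 1.6305 m downgradient of the peak.
√(4πDt) = 4.636 m, giving peak height M/(n_e·A·√(4πDt)) = 5.7/(0.43 × 22 × 4.636) = 0.1300 kg/m³.
(x−vt)²/(4Dt) = (1.6305)²/(4 × 0.18 × 9.5) = 0.3887; exp(−0.3887) = 0.6779.
C = 0.1300 × 0.6779 = 0.0881 kg/m³.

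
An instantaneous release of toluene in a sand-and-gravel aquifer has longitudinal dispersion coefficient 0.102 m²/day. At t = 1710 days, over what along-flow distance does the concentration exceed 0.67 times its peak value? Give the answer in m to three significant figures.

33.4 m

The plume is Gaussian with σ = √(2Dt) = √(2 × 0.102 × 1710) = 18.68 m.
C/C_peak = exp(−Δx²/(2σ²)) = 0.67 ⇒ Δx = σ·√(−2 ln 0.67) = 18.68 × 0.8950 = 16.72 m.
Width = 2Δx = 33.4 m.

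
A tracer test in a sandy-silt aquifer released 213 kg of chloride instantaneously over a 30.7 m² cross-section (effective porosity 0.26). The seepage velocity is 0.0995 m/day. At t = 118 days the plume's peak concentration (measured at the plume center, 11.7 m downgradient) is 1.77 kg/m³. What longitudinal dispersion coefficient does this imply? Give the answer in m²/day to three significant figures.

0.153 m²/day

At the plume center C_max = M/(n_e·A·√(4πDt)), so D = M²/(4πt·(n_e·A·C_max)²).
n_e·A·C_max = 0.26 × 30.7 × 1.77 = 14.13 kg/m.
D = 213²/(4π × 118 × 14.13²) = 0.153 m²/day.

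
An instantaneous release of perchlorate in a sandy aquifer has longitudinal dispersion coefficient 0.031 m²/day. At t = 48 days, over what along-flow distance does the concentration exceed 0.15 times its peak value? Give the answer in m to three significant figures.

The plume is Gaussian with σ = √(2Dt) = √(2 × 0.031 × 48) = 1.725 m.
C/C_peak = exp(−Δx²/(2σ²)) = 0.15 ⇒ Δx = σ·√(−2 ln 0.15) = 1.725 × 1.948 = 3.360 m.
Width = 2Δx = 6.72 m.

6.72 m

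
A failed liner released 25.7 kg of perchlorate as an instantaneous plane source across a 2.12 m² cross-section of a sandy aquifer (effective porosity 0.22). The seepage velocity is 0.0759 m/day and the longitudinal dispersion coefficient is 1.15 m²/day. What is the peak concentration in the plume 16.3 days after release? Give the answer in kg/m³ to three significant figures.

3.59 kg/m³

The peak of an instantaneous 1D plume sits at x = vt; there the Gaussian factor is 1 and C_max = M/(n_e·A·√(4πDt)), where n_e·A is the pore area the mass is dissolved in.
√(4πDt) = √(4π × 1.15 × 16.3) = 15.35 m, so C_max = 25.7/(0.22 × 2.12 × 15.35) = 3.59 kg/m³.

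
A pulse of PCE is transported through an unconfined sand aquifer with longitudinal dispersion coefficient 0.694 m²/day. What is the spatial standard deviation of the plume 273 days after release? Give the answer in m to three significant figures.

19.5 m

Dispersive spreading gives a Gaussian with σ² = 2Dt; advection only shifts the center.
σ = √(2 × 0.694 × 273) = 19.5 m.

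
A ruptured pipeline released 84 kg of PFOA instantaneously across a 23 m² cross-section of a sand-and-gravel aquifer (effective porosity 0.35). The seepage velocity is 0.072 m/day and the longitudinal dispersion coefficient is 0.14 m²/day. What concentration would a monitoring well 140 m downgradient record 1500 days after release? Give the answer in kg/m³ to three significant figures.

0.0600 kg/m³

For an instantaneous plane source, C(x,t) = M/(n_e·A·√(4πDt)) · exp(−(x−vt)²/(4Dt)), with n_e·A the pore (flow) area.
Plume center vt = 0.072 × 1500 = 108 m, so the well at 140 m is 32 m downgradient of the peak.
√(4πDt) = 51.37 m, giving peak height M/(n_e·A·√(4πDt)) = 84/(0.35 × 23 × 51.37) = 0.2031 kg/m³.
(x−vt)²/(4Dt) = (32)²/(4 × 0.14 × 1500) = 1.219; exp(−1.219) = 0.2955.
C = 0.2031 × 0.2955 = 0.0600 kg/m³.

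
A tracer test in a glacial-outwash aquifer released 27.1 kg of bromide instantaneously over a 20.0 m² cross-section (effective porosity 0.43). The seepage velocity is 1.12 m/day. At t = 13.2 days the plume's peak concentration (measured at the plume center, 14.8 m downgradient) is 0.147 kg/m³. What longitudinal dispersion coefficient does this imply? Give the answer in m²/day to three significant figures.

2.77 m²/day

At the plume center C_max = M/(n_e·A·√(4πDt)), so D = M²/(4πt·(n_e·A·C_max)²).
n_e·A·C_max = 0.43 × 20.0 × 0.147 = 1.264 kg/m.
D = 27.1²/(4π × 13.2 × 1.264²) = 2.77 m²/day.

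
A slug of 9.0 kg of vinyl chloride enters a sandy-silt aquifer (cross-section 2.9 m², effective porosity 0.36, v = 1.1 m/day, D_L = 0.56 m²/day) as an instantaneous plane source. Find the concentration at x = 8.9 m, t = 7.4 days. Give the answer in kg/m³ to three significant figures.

For an instantaneous plane source, C(x,t) = M/(n_e·A·√(4πDt)) · exp(−(x−vt)²/(4Dt)), with n_e·A the pore (flow) area.
Plume center vt = 1.1 × 7.4 = 8.14 m, so the well at 8.9 m is 0.76 m downgradient of the peak.
√(4πDt) = 7.216 m, giving peak height M/(n_e·A·√(4πDt)) = 9.0/(0.36 × 2.9 × 7.216) = 1.195 kg/m³.
(x−vt)²/(4Dt) = (0.76)²/(4 × 0.56 × 7.4) = 0.03485; exp(−0.03485) = 0.9658.
C = 1.195 × 0.9658 = 1.15 kg/m³.

1.15 kg/m³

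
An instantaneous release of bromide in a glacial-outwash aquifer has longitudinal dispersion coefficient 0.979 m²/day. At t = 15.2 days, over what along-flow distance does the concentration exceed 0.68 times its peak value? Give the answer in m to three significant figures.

9.58 m

The plume is Gaussian with σ = √(2Dt) = √(2 × 0.979 × 15.2) = 5.455 m.
C/C_peak = exp(−Δx²/(2σ²)) = 0.68 ⇒ Δx = σ·√(−2 ln 0.68) = 5.455 × 0.8783 = 4.791 m.
Width = 2Δx = 9.58 m.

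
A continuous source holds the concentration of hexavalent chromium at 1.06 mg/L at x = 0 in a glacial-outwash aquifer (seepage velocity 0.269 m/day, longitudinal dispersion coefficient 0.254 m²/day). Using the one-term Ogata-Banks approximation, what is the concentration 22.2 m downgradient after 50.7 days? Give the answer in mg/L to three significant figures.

0.0485 mg/L

For a continuous step input, C/C₀ ≈ ½·erfc((x−vt)/(2√(Dt))).
vt = 0.269 × 50.7 = 13.6383 m and 2√(Dt) = 2√(0.254 × 50.7) = 7.177 m.
Argument (x−vt)/(2√(Dt)) = (22.2 − 13.6383)/7.177 = 1.193; ½·erfc(1.193) = 0.04579.
C = 1.06 × 0.04579 = 0.0485 mg/L.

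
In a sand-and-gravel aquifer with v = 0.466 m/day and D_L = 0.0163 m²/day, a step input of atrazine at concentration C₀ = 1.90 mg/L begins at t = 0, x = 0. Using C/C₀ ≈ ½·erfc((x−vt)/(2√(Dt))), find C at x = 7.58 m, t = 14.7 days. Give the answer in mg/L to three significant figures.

0.277 mg/L

For a continuous step input, C/C₀ ≈ ½·erfc((x−vt)/(2√(Dt))).
vt = 0.466 × 14.7 = 6.8502 m and 2√(Dt) = 2√(0.0163 × 14.7) = 0.9790 m.
Argument (x−vt)/(2√(Dt)) = (7.58 − 6.8502)/0.9790 = 0.7455; ½·erfc(0.7455) = 0.1459.
C = 1.90 × 0.1459 = 0.277 mg/L.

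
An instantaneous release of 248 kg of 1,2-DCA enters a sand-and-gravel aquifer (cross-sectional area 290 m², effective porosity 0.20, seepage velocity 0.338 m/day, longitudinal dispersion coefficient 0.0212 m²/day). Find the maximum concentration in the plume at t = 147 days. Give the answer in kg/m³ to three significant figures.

The peak of an instantaneous 1D plume sits at x = vt; there the Gaussian factor is 1 and C_max = M/(n_e·A·√(4πDt)), where n_e·A is the pore area the mass is dissolved in.
√(4πDt) = √(4π × 0.0212 × 147) = 6.258 m, so C_max = 248/(0.20 × 290 × 6.258) = 0.683 kg/m³.

0.683 kg/m³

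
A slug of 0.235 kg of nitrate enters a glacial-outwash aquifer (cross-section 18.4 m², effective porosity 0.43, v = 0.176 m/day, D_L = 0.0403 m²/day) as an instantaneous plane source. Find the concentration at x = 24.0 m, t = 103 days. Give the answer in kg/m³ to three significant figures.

0.000515 kg/m³

For an instantaneous plane source, C(x,t) = M/(n_e·A·√(4πDt)) · exp(−(x−vt)²/(4Dt)), with n_e·A the pore (flow) area.
Plume center vt = 0.176 × 103 = 18.128 m, so the well at 24.0 m is 5.872 m downgradient of the peak.
√(4πDt) = 7.222 m, giving peak height M/(n_e·A·√(4πDt)) = 0.235/(0.43 × 18.4 × 7.222) = 0.004113 kg/m³.
(x−vt)²/(4Dt) = (5.872)²/(4 × 0.0403 × 103) = 2.077; exp(−2.077) = 0.1253.
C = 0.004113 × 0.1253 = 0.000515 kg/m³.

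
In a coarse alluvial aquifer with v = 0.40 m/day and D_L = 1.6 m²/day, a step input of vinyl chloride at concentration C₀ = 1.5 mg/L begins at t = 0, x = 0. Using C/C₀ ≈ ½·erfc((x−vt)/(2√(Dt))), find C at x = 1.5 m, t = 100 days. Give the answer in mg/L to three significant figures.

1.48 mg/L

For a continuous step input, C/C₀ ≈ ½·erfc((x−vt)/(2√(Dt))).
vt = 0.40 × 100 = 40 m and 2√(Dt) = 2√(1.6 × 100) = 25.30 m.
Argument (x−vt)/(2√(Dt)) = (1.5 − 40)/25.30 = -1.522; ½·erfc(-1.522) = 0.9843.
C = 1.5 × 0.9843 = 1.48 mg/L.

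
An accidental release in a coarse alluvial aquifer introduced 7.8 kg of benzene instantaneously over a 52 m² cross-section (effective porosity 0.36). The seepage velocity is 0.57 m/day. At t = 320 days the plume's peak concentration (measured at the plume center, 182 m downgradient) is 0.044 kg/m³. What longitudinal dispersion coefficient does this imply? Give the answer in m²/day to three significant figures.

0.0223 m²/day

At the plume center C_max = M/(n_e·A·√(4πDt)), so D = M²/(4πt·(n_e·A·C_max)²).
n_e·A·C_max = 0.36 × 52 × 0.044 = 0.8237 kg/m.
D = 7.8²/(4π × 320 × 0.8237²) = 0.0223 m²/day.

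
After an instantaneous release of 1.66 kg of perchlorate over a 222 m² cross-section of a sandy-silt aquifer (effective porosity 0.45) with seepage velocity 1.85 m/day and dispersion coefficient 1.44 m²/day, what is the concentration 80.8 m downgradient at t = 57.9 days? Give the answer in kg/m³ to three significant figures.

6.44e-05 kg/m³

For an instantaneous plane source, C(x,t) = M/(n_e·A·√(4πDt)) · exp(−(x−vt)²/(4Dt)), with n_e·A the pore (flow) area.
Plume center vt = 1.85 × 57.9 = 107.115 m, so the well at 80.8 m is 26.315 m upgradient of the peak.
√(4πDt) = 32.37 m, giving peak height M/(n_e·A·√(4πDt)) = 1.66/(0.45 × 222 × 32.37) = 0.0005133 kg/m³.
(x−vt)²/(4Dt) = (-26.315)²/(4 × 1.44 × 57.9) = 2.076; exp(−2.076) = 0.1254.
C = 0.0005133 × 0.1254 = 6.44e-05 kg/m³.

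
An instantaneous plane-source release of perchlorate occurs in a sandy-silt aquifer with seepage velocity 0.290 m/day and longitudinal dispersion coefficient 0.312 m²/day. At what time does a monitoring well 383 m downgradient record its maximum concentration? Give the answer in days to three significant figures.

1320 days

For the 1D instantaneous-source solution, setting ∂C/∂t = 0 at fixed x gives v²t² + 2Dt − x² = 0, so t = (√(D² + v²x²) − D)/v².
√(D² + v²x²) = √(0.312² + 0.290² × 383²) = 111.1; v² = 0.0841.
t = (111.1 − 0.312)/0.0841 = 1320 days (vs. the pure-advection estimate x/v = 1320 d).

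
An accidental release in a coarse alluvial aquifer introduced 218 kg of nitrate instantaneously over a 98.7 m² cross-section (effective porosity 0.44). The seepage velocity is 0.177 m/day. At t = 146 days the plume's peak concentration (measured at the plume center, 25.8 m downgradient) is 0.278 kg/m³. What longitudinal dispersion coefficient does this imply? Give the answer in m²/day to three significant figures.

0.178 m²/day

At the plume center C_max = M/(n_e·A·√(4πDt)), so D = M²/(4πt·(n_e·A·C_max)²).
n_e·A·C_max = 0.44 × 98.7 × 0.278 = 12.07 kg/m.
D = 218²/(4π × 146 × 12.07²) = 0.178 m²/day.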